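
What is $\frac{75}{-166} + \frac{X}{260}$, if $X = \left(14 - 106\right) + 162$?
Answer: $- \frac{197}{1079} \approx -0.18258$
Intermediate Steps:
$X = 70$ ($X = -92 + 162 = 70$)
$\frac{75}{-166} + \frac{X}{260} = \frac{75}{-166} + \frac{70}{260} = 75 \left(- \frac{1}{166}\right) + 70 \cdot \frac{1}{260} = - \frac{75}{166} + \frac{7}{26} = - \frac{197}{1079}$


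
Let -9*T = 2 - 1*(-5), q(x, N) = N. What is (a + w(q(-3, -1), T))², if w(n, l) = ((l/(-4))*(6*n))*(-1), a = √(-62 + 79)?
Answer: 661/36 + 7*√17/3 ≈ 27.982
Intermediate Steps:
T = -7/9 (T = -(2 - 1*(-5))/9 = -(2 + 5)/9 = -⅑*7 = -7/9 ≈ -0.77778)
a = √17 ≈ 4.1231
w(n, l) = 3*l*n/2 (w(n, l) = ((l*(-¼))*(6*n))*(-1) = ((-l/4)*(6*n))*(-1) = -3*l*n/2*(-1) = 3*l*n/2)
(a + w(q(-3, -1), T))² = (√17 + (3/2)*(-7/9)*(-1))² = (√17 + 7/6)² = (7/6 + √17)²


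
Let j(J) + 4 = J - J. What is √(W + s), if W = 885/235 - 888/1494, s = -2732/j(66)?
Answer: √93978202998/11703 ≈ 26.195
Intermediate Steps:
j(J) = -4 (j(J) = -4 + (J - J) = -4 + 0 = -4)
s = 683 (s = -2732/(-4) = -2732*(-¼) = 683)
W = 37117/11703 (W = 885*(1/235) - 888*1/1494 = 177/47 - 148/249 = 37117/11703 ≈ 3.1716)
√(W + s) = √(37117/11703 + 683) = √(8030266/11703) = √93978202998/11703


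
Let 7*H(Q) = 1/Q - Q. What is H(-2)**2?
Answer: 9/196 ≈ 0.045918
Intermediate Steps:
H(Q) = -Q/7 + 1/(7*Q) (H(Q) = (1/Q - Q)/7 = -Q/7 + 1/(7*Q))
H(-2)**2 = ((1/7)*(1 - 1*(-2)**2)/(-2))**2 = ((1/7)*(-1/2)*(1 - 1*4))**2 = ((1/7)*(-1/2)*(1 - 4))**2 = ((1/7)*(-1/2)*(-3))**2 = (3/14)**2 = 9/196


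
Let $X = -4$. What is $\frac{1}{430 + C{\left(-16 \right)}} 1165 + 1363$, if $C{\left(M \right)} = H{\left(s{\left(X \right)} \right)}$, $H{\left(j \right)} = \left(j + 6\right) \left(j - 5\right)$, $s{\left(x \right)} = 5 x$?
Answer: $\frac{212861}{156} \approx 1364.5$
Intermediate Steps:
$H{\left(j \right)} = \left(-5 + j\right) \left(6 + j\right)$ ($H{\left(j \right)} = \left(6 + j\right) \left(-5 + j\right) = \left(-5 + j\right) \left(6 + j\right)$)
$C{\left(M \right)} = 350$ ($C{\left(M \right)} = -30 + 5 \left(-4\right) + \left(5 \left(-4\right)\right)^{2} = -30 - 20 + \left(-20\right)^{2} = -30 - 20 + 400 = 350$)
$\frac{1}{430 + C{\left(-16 \right)}} 1165 + 1363 = \frac{1}{430 + 350} \cdot 1165 + 1363 = \frac{1}{780} \cdot 1165 + 1363 = \frac{233}{156} + 1363 = \frac{212861}{156}$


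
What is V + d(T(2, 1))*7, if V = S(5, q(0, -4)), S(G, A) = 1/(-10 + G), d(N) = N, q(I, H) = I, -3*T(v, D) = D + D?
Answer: -73/15 ≈ -4.8667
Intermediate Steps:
T(v, D) = -2*D/3 (T(v, D) = -(D + D)/3 = -2*D/3)
V = -⅕ (V = 1/(-10 + 5) = 1/(-5) = -⅕ ≈ -0.20000)
V + d(T(2, 1))*7 = -⅕ - ⅔*1*7 = -⅕ - ⅔*7 = -⅕ - 14/3 = -73/15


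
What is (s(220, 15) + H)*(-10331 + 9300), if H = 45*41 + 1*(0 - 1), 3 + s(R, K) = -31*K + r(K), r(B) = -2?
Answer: -1416594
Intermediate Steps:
s(R, K) = -5 - 31*K (s(R, K) = -3 + (-31*K - 2) = -3 + (-2 - 31*K) = -5 - 31*K)
H = 1844 (H = 1845 + 1*(-1) = 1845 - 1 = 1844)
(s(220, 15) + H)*(-10331 + 9300) = ((-5 - 31*15) + 1844)*(-10331 + 9300) = ((-5 - 465) + 1844)*(-1031) = (-470 + 1844)*(-1031) = 1374*(-1031) = -1416594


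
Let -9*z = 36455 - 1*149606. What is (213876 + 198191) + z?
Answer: 1273918/3 ≈ 4.2464e+5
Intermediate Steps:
z = 37717/3 (z = -(36455 - 1*149606)/9 = -(36455 - 149606)/9 = -⅑*(-113151) = 37717/3 ≈ 12572.)
(213876 + 198191) + z = (213876 + 198191) + 37717/3 = 412067 + 37717/3 = 1273918/3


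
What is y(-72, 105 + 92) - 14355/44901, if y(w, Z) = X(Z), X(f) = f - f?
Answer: -1595/4989 ≈ -0.31970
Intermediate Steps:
X(f) = 0
y(w, Z) = 0
y(-72, 105 + 92) - 14355/44901 = 0 - 14355/44901 = 0 - 1*1595/4989 = 0 - 1595/4989 = -1595/4989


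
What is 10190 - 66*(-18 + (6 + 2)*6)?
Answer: 8210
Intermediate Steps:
10190 - 66*(-18 + (6 + 2)*6) = 10190 - 66*(-18 + 8*6) = 10190 - 66*(-18 + 48) = 10190 - 66*30 = 10190 - 1980 = 8210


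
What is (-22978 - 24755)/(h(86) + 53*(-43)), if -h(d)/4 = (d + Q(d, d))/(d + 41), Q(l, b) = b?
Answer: 2020697/96707 ≈ 20.895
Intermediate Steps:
h(d) = -8*d/(41 + d) (h(d) = -4*(d + d)/(d + 41) = -4*2*d/(41 + d) = -8*d/(41 + d))
(-22978 - 24755)/(h(86) + 53*(-43)) = (-22978 - 24755)/(-8*86/(41 + 86) + 53*(-43)) = -47733/(-8*86/127 - 2279) = -47733/(-8*86*1/127 - 2279) = -47733/(-688/127 - 2279) = -47733/(-290121/127) = -47733*(-127/290121) = 2020697/96707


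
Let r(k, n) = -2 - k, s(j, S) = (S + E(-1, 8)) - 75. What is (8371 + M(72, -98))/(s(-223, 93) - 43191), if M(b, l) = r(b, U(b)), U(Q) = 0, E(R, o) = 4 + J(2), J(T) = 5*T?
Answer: -8297/43159 ≈ -0.19224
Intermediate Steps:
E(R, o) = 14 (E(R, o) = 4 + 5*2 = 4 + 10 = 14)
s(j, S) = -61 + S (s(j, S) = (S + 14) - 75 = (14 + S) - 75 = -61 + S)
M(b, l) = -2 - b
(8371 + M(72, -98))/(s(-223, 93) - 43191) = (8371 + (-2 - 1*72))/((-61 + 93) - 43191) = (8371 + (-2 - 72))/(32 - 43191) = (8371 - 74)/(-43159) = 8297*(-1/43159) = -8297/43159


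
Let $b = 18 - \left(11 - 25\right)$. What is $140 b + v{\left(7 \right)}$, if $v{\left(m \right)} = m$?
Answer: $4487$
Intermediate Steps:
$b = 32$ ($b = 18 - -14 = 18 + 14 = 32$)
$140 b + v{\left(7 \right)} = 140 \cdot 32 + 7 = 4480 + 7 = 4487$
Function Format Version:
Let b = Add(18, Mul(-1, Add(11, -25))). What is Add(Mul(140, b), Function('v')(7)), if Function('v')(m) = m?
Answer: 4487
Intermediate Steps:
b = 32 (b = Add(18, Mul(-1, -14)) = Add(18, 14) = 32)
Add(Mul(140, b), Function('v')(7)) = Add(Mul(140, 32), 7) = Add(4480, 7) = 4487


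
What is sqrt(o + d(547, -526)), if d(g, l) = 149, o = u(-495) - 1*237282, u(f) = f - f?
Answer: I*sqrt(237133) ≈ 486.96*I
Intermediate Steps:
u(f) = 0
o = -237282 (o = 0 - 1*237282 = 0 - 237282 = -237282)
sqrt(o + d(547, -526)) = sqrt(-237282 + 149) = sqrt(-237133) = I*sqrt(237133)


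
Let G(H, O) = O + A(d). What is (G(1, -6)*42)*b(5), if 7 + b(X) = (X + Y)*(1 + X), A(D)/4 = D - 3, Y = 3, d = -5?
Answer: -65436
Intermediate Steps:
A(D) = -12 + 4*D (A(D) = 4*(D - 3) = 4*(-3 + D) = -12 + 4*D)
G(H, O) = -32 + O (G(H, O) = O + (-12 + 4*(-5)) = O + (-12 - 20) = O - 32 = -32 + O)
b(X) = -7 + (1 + X)*(3 + X) (b(X) = -7 + (X + 3)*(1 + X) = -7 + (3 + X)*(1 + X) = -7 + (1 + X)*(3 + X))
(G(1, -6)*42)*b(5) = ((-32 - 6)*42)*(-4 + 5² + 4*5) = (-38*42)*(-4 + 25 + 20) = -1596*41 = -65436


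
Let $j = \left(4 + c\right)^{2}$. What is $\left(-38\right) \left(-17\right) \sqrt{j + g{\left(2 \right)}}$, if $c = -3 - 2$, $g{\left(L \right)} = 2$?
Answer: $646 \sqrt{3} \approx 1118.9$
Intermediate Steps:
$c = -5$
$j = 1$ ($j = \left(4 - 5\right)^{2} = \left(-1\right)^{2} = 1$)
$\left(-38\right) \left(-17\right) \sqrt{j + g{\left(2 \right)}} = \left(-38\right) \left(-17\right) \sqrt{1 + 2} = 646 \sqrt{3}$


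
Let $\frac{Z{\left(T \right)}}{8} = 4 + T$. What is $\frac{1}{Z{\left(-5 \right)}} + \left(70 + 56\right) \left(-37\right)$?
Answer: $- \frac{37297}{8} \approx -4662.1$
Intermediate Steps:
$Z{\left(T \right)} = 32 + 8 T$ ($Z{\left(T \right)} = 8 \left(4 + T\right) = 32 + 8 T$)
$\frac{1}{Z{\left(-5 \right)}} + \left(70 + 56\right) \left(-37\right) = \frac{1}{32 + 8 \left(-5\right)} + \left(70 + 56\right) \left(-37\right) = \frac{1}{32 - 40} + 126 \left(-37\right) = \frac{1}{-8} - 4662 = - \frac{1}{8} - 4662 = - \frac{37297}{8}$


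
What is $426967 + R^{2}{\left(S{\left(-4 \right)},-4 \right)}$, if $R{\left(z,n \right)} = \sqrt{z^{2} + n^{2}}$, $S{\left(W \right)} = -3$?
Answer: $426992$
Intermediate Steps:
$R{\left(z,n \right)} = \sqrt{n^{2} + z^{2}}$
$426967 + R^{2}{\left(S{\left(-4 \right)},-4 \right)} = 426967 + \left(\sqrt{\left(-4\right)^{2} + \left(-3\right)^{2}}\right)^{2} = 426967 + \left(\sqrt{16 + 9}\right)^{2} = 426967 + \left(\sqrt{25}\right)^{2} = 426967 + 5^{2} = 426967 + 25 = 426992$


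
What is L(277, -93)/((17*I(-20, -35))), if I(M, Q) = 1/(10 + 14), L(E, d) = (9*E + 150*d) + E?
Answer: -268320/17 ≈ -15784.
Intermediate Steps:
L(E, d) = 10*E + 150*d
I(M, Q) = 1/24
L(277, -93)/((17*I(-20, -35))) = (10*277 + 150*(-93))/((17*(1/24))) = (2770 - 13950)/(17/24) = -11180*24/17 = -268320/17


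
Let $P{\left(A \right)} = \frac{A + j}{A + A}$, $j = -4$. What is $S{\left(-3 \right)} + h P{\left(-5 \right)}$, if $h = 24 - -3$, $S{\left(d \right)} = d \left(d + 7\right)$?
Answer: $\frac{123}{10} \approx 12.3$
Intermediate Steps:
$S{\left(d \right)} = d \left(7 + d\right)$
$h = 27$ ($h = 24 + 3 = 27$)
$P{\left(A \right)} = \frac{-4 + A}{2 A}$ ($P{\left(A \right)} = \frac{A - 4}{A + A} = \frac{-4 + A}{2 A}$)
$S{\left(-3 \right)} + h P{\left(-5 \right)} = - 3 \left(7 - 3\right) + 27 \frac{-4 - 5}{2 \left(-5\right)} = \left(-3\right) 4 + 27 \cdot \frac{1}{2} \left(- \frac{1}{5}\right) \left(-9\right) = -12 + 27 \cdot \frac{9}{10} = -12 + \frac{243}{10} = \frac{123}{10}$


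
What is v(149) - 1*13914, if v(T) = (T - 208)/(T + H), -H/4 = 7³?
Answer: -17016763/1223 ≈ -13914.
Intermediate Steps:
H = -1372 (H = -4*7³ = -4*343 = -1372)
v(T) = (-208 + T)/(-1372 + T) (v(T) = (T - 208)/(T - 1372) = (-208 + T)/(-1372 + T))
v(149) - 1*13914 = (-208 + 149)/(-1372 + 149) - 1*13914 = -59/(-1223) - 13914 = -1/1223*(-59) - 13914 = 59/1223 - 13914 = -17016763/1223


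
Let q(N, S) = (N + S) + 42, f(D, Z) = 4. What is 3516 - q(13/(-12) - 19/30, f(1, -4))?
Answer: 208303/60 ≈ 3471.7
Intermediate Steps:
q(N, S) = 42 + N + S
3516 - q(13/(-12) - 19/30, f(1, -4)) = 3516 - (42 + (13/(-12) - 19/30) + 4) = 3516 - (42 + (13*(-1/12) - 19*1/30) + 4) = 3516 - (42 + (-13/12 - 19/30) + 4) = 3516 - (42 - 103/60 + 4) = 3516 - 1*2657/60 = 3516 - 2657/60 = 208303/60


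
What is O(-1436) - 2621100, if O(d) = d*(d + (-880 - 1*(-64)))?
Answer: 612772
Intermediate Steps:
O(d) = d*(-816 + d) (O(d) = d*(d + (-880 + 64)) = d*(d - 816) = d*(-816 + d))
O(-1436) - 2621100 = -1436*(-816 - 1436) - 2621100 = -1436*(-2252) - 2621100 = 3233872 - 2621100 = 612772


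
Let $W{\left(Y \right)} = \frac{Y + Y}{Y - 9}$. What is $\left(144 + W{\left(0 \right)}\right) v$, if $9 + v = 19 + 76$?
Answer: $12384$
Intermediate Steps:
$v = 86$ ($v = -9 + \left(19 + 76\right) = -9 + 95 = 86$)
$W{\left(Y \right)} = \frac{2 Y}{-9 + Y}$
$\left(144 + W{\left(0 \right)}\right) v = \left(144 + 2 \cdot 0 \frac{1}{-9 + 0}\right) 86 = \left(144 + 2 \cdot 0 \frac{1}{-9}\right) 86 = \left(144 + 2 \cdot 0 \left(- \frac{1}{9}\right)\right) 86 = \left(144 + 0\right) 86 = 144 \cdot 86 = 12384$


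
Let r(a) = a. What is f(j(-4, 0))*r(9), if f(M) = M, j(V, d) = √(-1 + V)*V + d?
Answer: -36*I*√5 ≈ -80.498*I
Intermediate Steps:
j(V, d) = d + V*√(-1 + V) (j(V, d) = V*√(-1 + V) + d = d + V*√(-1 + V))
f(j(-4, 0))*r(9) = (0 - 4*√(-1 - 4))*9 = (0 - 4*I*√5)*9 = -4*I*√5*9 = -36*I*√5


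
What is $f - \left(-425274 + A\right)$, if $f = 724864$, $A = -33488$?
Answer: $1183626$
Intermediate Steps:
$f - \left(-425274 + A\right) = 724864 - \left(-425274 - 33488\right) = 724864 - -458762 = 724864 + 458762 = 1183626$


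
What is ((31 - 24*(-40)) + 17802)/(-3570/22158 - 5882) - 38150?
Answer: -828795023699/21722821 ≈ -38153.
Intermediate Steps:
((31 - 24*(-40)) + 17802)/(-3570/22158 - 5882) - 38150 = ((31 + 960) + 17802)/(-3570*1/22158 - 5882) - 38150 = (991 + 17802)/(-595/3693 - 5882) - 38150 = 18793/(-21722821/3693) - 38150 = 18793*(-3693/21722821) - 38150 = -69402549/21722821 - 38150 = -828795023699/21722821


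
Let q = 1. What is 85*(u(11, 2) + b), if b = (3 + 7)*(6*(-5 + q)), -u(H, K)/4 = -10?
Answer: -17000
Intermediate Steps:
u(H, K) = 40 (u(H, K) = -4*(-10) = 40)
b = -240 (b = (3 + 7)*(6*(-5 + 1)) = 10*(6*(-4)) = 10*(-24) = -240)
85*(u(11, 2) + b) = 85*(40 - 240) = 85*(-200) = -17000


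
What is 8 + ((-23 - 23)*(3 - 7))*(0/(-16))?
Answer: 8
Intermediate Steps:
8 + ((-23 - 23)*(3 - 7))*(0/(-16)) = 8 + (-46*(-4))*(0*(-1/16)) = 8 + 184*0 = 8 + 0 = 8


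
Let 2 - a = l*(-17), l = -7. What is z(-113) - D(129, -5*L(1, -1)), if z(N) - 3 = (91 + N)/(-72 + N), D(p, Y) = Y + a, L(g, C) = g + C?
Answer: 22222/185 ≈ 120.12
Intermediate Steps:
a = -117 (a = 2 - (-7)*(-17) = 2 - 1*119 = 2 - 119 = -117)
L(g, C) = C + g
D(p, Y) = -117 + Y (D(p, Y) = Y - 117 = -117 + Y)
z(N) = 3 + (91 + N)/(-72 + N)
z(-113) - D(129, -5*L(1, -1)) = (-125 + 4*(-113))/(-72 - 113) - (-117 - 5*(-1 + 1)) = (-125 - 452)/(-185) - (-117 - 5*0) = -1/185*(-577) - (-117 + 0) = 577/185 - 1*(-117) = 577/185 + 117 = 22222/185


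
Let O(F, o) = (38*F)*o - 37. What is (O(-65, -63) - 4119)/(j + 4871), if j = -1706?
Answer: 151454/3165 ≈ 47.853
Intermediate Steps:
O(F, o) = -37 + 38*F*o (O(F, o) = 38*F*o - 37 = -37 + 38*F*o)
(O(-65, -63) - 4119)/(j + 4871) = ((-37 + 38*(-65)*(-63)) - 4119)/(-1706 + 4871) = ((-37 + 155610) - 4119)/3165 = (155573 - 4119)*(1/3165) = 151454*(1/3165) = 151454/3165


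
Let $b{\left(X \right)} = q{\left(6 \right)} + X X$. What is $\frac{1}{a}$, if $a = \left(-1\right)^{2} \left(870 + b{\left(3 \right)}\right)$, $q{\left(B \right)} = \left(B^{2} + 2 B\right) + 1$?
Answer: $\frac{1}{928} \approx 0.0010776$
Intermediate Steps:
$q{\left(B \right)} = 1 + B^{2} + 2 B$
$b{\left(X \right)} = 49 + X^{2}$ ($b{\left(X \right)} = \left(1 + 6^{2} + 2 \cdot 6\right) + X X = \left(1 + 36 + 12\right) + X^{2} = 49 + X^{2}$)
$a = 928$ ($a = \left(-1\right)^{2} \left(870 + \left(49 + 3^{2}\right)\right) = 1 \left(870 + \left(49 + 9\right)\right) = 1 \left(870 + 58\right) = 1 \cdot 928 = 928$)
$\frac{1}{a} = \frac{1}{928}$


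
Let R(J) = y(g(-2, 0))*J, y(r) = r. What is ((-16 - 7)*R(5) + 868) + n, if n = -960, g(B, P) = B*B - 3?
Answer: -207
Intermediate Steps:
g(B, P) = -3 + B² (g(B, P) = B² - 3 = -3 + B²)
R(J) = J (R(J) = (-3 + (-2)²)*J = (-3 + 4)*J = 1*J = J)
((-16 - 7)*R(5) + 868) + n = ((-16 - 7)*5 + 868) - 960 = (-23*5 + 868) - 960 = (-115 + 868) - 960 = 753 - 960 = -207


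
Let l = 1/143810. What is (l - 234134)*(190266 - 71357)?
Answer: -4003762410381951/143810 ≈ -2.7841e+10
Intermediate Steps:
l = 1/143810 ≈ 6.9536e-6
(l - 234134)*(190266 - 71357) = (1/143810 - 234134)*(190266 - 71357) = -33670810539/143810*118909 = -4003762410381951/143810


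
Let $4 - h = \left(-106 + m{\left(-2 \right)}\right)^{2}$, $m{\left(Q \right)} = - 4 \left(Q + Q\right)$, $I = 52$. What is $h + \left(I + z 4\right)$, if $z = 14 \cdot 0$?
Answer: $-8044$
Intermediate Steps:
$z = 0$
$m{\left(Q \right)} = - 8 Q$ ($m{\left(Q \right)} = - 4 \cdot 2 Q = - 8 Q$)
$h = -8096$ ($h = 4 - \left(-106 - -16\right)^{2} = 4 - \left(-106 + 16\right)^{2} = 4 - \left(-90\right)^{2} = 4 - 8100 = -8096$)
$h + \left(I + z 4\right) = -8096 + \left(52 + 0 \cdot 4\right) = -8096 + \left(52 + 0\right) = -8096 + 52 = -8044$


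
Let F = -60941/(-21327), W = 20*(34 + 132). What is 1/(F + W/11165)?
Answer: 47623191/150242381 ≈ 0.31698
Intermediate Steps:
W = 3320 (W = 20*166 = 3320)
F = 60941/21327 (F = -60941*(-1/21327) = 60941/21327 ≈ 2.8575)
1/(F + W/11165) = 1/(60941/21327 + 3320/11165) = 1/(60941/21327 + 3320*(1/11165)) = 1/(60941/21327 + 664/2233) = 1/(150242381/47623191) = 47623191/150242381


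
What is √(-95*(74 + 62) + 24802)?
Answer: √11882 ≈ 109.00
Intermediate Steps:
√(-95*(74 + 62) + 24802) = √(-95*136 + 24802) = √(-12920 + 24802) = √11882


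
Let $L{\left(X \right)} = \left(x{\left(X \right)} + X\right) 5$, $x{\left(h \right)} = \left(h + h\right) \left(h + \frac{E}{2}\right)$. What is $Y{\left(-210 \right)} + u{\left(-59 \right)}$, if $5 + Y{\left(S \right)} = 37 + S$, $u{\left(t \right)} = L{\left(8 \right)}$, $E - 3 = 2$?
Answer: $702$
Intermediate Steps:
$E = 5$ ($E = 3 + 2 = 5$)
$x{\left(h \right)} = 2 h \left(\frac{5}{2} + h\right)$ ($x{\left(h \right)} = \left(h + h\right) \left(h + \frac{5}{2}\right) = 2 h \left(h + 5 \cdot \frac{1}{2}\right) = 2 h \left(h + \frac{5}{2}\right) = 2 h \left(\frac{5}{2} + h\right)$)
$L{\left(X \right)} = 5 X + 5 X \left(5 + 2 X\right)$ ($L{\left(X \right)} = \left(X \left(5 + 2 X\right) + X\right) 5 = \left(X + X \left(5 + 2 X\right)\right) 5 = 5 X + 5 X \left(5 + 2 X\right)$)
$u{\left(t \right)} = 880$ ($u{\left(t \right)} = 10 \cdot 8 \left(3 + 8\right) = 10 \cdot 8 \cdot 11 = 880$)
$Y{\left(S \right)} = 32 + S$ ($Y{\left(S \right)} = -5 + \left(37 + S\right) = 32 + S$)
$Y{\left(-210 \right)} + u{\left(-59 \right)} = \left(32 - 210\right) + 880 = -178 + 880 = 702$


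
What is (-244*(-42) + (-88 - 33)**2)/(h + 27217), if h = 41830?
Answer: 24889/69047 ≈ 0.36046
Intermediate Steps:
(-244*(-42) + (-88 - 33)**2)/(h + 27217) = (-244*(-42) + (-88 - 33)**2)/(41830 + 27217) = (10248 + (-121)**2)/69047 = (10248 + 14641)*(1/69047) = 24889*(1/69047) = 24889/69047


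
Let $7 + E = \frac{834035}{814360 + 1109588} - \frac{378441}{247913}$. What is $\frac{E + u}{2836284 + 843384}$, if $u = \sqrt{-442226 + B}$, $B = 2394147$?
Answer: $- \frac{3860134729781}{1755097576917106032} + \frac{\sqrt{1951921}}{3679668} \approx 0.00037748$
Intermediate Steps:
$u = \sqrt{1951921}$ ($u = \sqrt{-442226 + 2394147} = \sqrt{1951921} \approx 1397.1$)
$E = - \frac{3860134729781}{476971720524}$ ($E = -7 + \left(\frac{834035}{814360 + 1109588} - \frac{378441}{247913}\right) = -7 + \left(\frac{834035}{1923948} - \frac{378441}{247913}\right) = -7 - \frac{521332686113}{476971720524} = - \frac{3860134729781}{476971720524} \approx -8.093$)
$\frac{E + u}{2836284 + 843384} = \frac{- \frac{3860134729781}{476971720524} + \sqrt{1951921}}{2836284 + 843384} = \frac{- \frac{3860134729781}{476971720524} + \sqrt{1951921}}{3679668} = \left(- \frac{3860134729781}{476971720524} + \sqrt{1951921}\right) \frac{1}{3679668} = - \frac{3860134729781}{1755097576917106032} + \frac{\sqrt{1951921}}{3679668}$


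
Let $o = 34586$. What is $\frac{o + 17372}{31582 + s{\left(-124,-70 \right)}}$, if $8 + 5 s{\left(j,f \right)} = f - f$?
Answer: $\frac{129895}{78951} \approx 1.6453$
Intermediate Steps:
$s{\left(j,f \right)} = - \frac{8}{5}$ ($s{\left(j,f \right)} = - \frac{8}{5} + \frac{f - f}{5} = - \frac{8}{5} + \frac{1}{5} \cdot 0 = - \frac{8}{5} + 0 = - \frac{8}{5}$)
$\frac{o + 17372}{31582 + s{\left(-124,-70 \right)}} = \frac{34586 + 17372}{31582 - \frac{8}{5}} = \frac{51958}{\frac{157902}{5}} = 51958 \cdot \frac{5}{157902} = \frac{129895}{78951}$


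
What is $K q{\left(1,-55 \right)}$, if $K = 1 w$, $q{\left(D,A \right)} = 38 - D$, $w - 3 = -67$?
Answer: $-2368$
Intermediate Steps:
$w = -64$ ($w = 3 - 67 = -64$)
$K = -64$ ($K = 1 \left(-64\right) = -64$)
$K q{\left(1,-55 \right)} = - 64 \left(38 - 1\right) = \left(-64\right) 37 = -2368$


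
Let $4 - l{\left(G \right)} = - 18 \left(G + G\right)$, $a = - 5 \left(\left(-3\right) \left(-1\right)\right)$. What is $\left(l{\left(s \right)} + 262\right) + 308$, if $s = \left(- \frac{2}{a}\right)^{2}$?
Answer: $\frac{14366}{25} \approx 574.64$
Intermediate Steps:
$a = -15$ ($a = \left(-5\right) 3 = -15$)
$s = \frac{4}{225}$ ($s = \left(- \frac{2}{-15}\right)^{2} = \left(\left(-2\right) \left(- \frac{1}{15}\right)\right)^{2} = \left(\frac{2}{15}\right)^{2} = \frac{4}{225} \approx 0.017778$)
$l{\left(G \right)} = 4 + 36 G$ ($l{\left(G \right)} = 4 - - 18 \left(G + G\right) = 4 - - 18 \cdot 2 G = 4 - - 36 G = 4 + 36 G$)
$\left(l{\left(s \right)} + 262\right) + 308 = \left(\left(4 + 36 \cdot \frac{4}{225}\right) + 262\right) + 308 = \left(\left(4 + \frac{16}{25}\right) + 262\right) + 308 = \left(\frac{116}{25} + 262\right) + 308 = \frac{6666}{25} + 308 = \frac{14366}{25}$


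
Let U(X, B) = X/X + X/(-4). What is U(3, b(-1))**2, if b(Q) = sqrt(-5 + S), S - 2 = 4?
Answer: 1/16 ≈ 0.062500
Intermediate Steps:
S = 6 (S = 2 + 4 = 6)
b(Q) = 1 (b(Q) = sqrt(-5 + 6) = sqrt(1) = 1)
U(X, B) = 1 - X/4 (U(X, B) = 1 + X*(-1/4) = 1 - X/4)
U(3, b(-1))**2 = (1 - 1/4*3)**2 = (1 - 3/4)**2 = (1/4)**2 = 1/16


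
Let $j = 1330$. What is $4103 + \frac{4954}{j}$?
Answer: $\frac{2730972}{665} \approx 4106.7$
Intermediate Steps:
$4103 + \frac{4954}{j} = 4103 + \frac{4954}{1330} = 4103 + 4954 \cdot \frac{1}{1330} = 4103 + \frac{2477}{665} = \frac{2730972}{665}$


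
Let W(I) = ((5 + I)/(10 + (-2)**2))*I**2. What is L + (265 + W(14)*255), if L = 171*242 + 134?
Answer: 109611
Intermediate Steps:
L = 41516 (L = 41382 + 134 = 41516)
W(I) = I**2*(5/14 + I/14) (W(I) = ((5 + I)/(10 + 4))*I**2 = ((5 + I)/14)*I**2 = ((5 + I)*(1/14))*I**2 = (5/14 + I/14)*I**2 = I**2*(5/14 + I/14))
L + (265 + W(14)*255) = 41516 + (265 + ((1/14)*14**2*(5 + 14))*255) = 41516 + (265 + ((1/14)*196*19)*255) = 41516 + (265 + 266*255) = 41516 + (265 + 67830) = 41516 + 68095 = 109611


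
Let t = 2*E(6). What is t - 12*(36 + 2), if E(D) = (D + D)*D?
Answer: -312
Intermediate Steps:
E(D) = 2*D² (E(D) = (2*D)*D = 2*D²)
t = 144 (t = 2*(2*6²) = 2*(2*36) = 2*72 = 144)
t - 12*(36 + 2) = 144 - 12*(36 + 2) = 144 - 12*38 = 144 - 456 = -312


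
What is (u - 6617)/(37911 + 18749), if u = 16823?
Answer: 5103/28330 ≈ 0.18013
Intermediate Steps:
(u - 6617)/(37911 + 18749) = (16823 - 6617)/(37911 + 18749) = 10206/56660 = 10206*(1/56660) = 5103/28330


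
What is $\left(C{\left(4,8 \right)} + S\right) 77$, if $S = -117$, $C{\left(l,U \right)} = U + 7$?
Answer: $-7854$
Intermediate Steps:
$C{\left(l,U \right)} = 7 + U$
$\left(C{\left(4,8 \right)} + S\right) 77 = \left(\left(7 + 8\right) - 117\right) 77 = \left(15 - 117\right) 77 = \left(-102\right) 77 = -7854$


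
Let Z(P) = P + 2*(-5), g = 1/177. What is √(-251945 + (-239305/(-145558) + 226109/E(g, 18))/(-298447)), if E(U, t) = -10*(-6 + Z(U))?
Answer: 2*I*√268188144001167714241723319010/2063464050235 ≈ 501.94*I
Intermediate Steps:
g = 1/177 ≈ 0.0056497
Z(P) = -10 + P (Z(P) = P - 10 = -10 + P)
E(U, t) = 160 - 10*U (E(U, t) = -10*(-6 + (-10 + U)) = -10*(-16 + U) = 160 - 10*U)
√(-251945 + (-239305/(-145558) + 226109/E(g, 18))/(-298447)) = √(-251945 + (-239305/(-145558) + 226109/(160 - 10*1/177))/(-298447)) = √(-251945 + (-239305*(-1/145558) + 226109/(160 - 10/177))*(-1/298447)) = √(-251945 + (239305/145558 + 226109/(28310/177))*(-1/298447)) = √(-251945 + (239305/145558 + 226109*(177/28310))*(-1/298447)) = √(-251945 + (239305/145558 + 40021293/28310)*(-1/298447)) = √(-251945 + (1458048522761/1030186745)*(-1/298447)) = √(-251945 - 1458048522761/307456143485015) = √(-77462039528380626936/307456143485015) = 2*I*√268188144001167714241723319010/2063464050235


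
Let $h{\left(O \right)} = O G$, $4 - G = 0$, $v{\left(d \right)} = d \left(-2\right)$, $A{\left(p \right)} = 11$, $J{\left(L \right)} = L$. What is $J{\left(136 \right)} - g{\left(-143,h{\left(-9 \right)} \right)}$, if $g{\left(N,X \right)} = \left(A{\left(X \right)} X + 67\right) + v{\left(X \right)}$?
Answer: $393$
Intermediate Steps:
$v{\left(d \right)} = - 2 d$
$G = 4$ ($G = 4 - 0 = 4 + 0 = 4$)
$h{\left(O \right)} = 4 O$ ($h{\left(O \right)} = O 4 = 4 O$)
$g{\left(N,X \right)} = 67 + 9 X$ ($g{\left(N,X \right)} = \left(11 X + 67\right) - 2 X = \left(67 + 11 X\right) - 2 X = 67 + 9 X$)
$J{\left(136 \right)} - g{\left(-143,h{\left(-9 \right)} \right)} = 136 - \left(67 + 9 \cdot 4 \left(-9\right)\right) = 136 - \left(67 + 9 \left(-36\right)\right) = 136 - \left(67 - 324\right) = 136 - -257 = 136 + 257 = 393$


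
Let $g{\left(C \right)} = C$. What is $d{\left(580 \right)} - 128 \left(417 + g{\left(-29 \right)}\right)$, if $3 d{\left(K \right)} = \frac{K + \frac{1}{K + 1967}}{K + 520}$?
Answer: $- \frac{417429409139}{8405100} \approx -49664.0$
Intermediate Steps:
$d{\left(K \right)} = \frac{K + \frac{1}{1967 + K}}{3 \left(520 + K\right)}$ ($d{\left(K \right)} = \frac{\left(K + \frac{1}{K + 1967}\right) \frac{1}{K + 520}}{3} = \frac{\left(K + \frac{1}{1967 + K}\right) \frac{1}{520 + K}}{3} = \frac{\frac{1}{520 + K} \left(K + \frac{1}{1967 + K}\right)}{3} = \frac{K + \frac{1}{1967 + K}}{3 \left(520 + K\right)}$)
$d{\left(580 \right)} - 128 \left(417 + g{\left(-29 \right)}\right) = \frac{1 + 580^{2} + 1967 \cdot 580}{3 \left(1022840 + 580^{2} + 2487 \cdot 580\right)} - 128 \left(417 - 29\right) = \frac{1 + 336400 + 1140860}{3 \left(1022840 + 336400 + 1442460\right)} - 128 \cdot 388 = \frac{1}{3} \cdot \frac{1}{2801700} \cdot 1477261 - 49664 = \frac{1477261}{8405100} - 49664 = - \frac{417429409139}{8405100}$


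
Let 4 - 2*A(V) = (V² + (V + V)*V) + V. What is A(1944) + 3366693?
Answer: -2302981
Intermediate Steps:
A(V) = 2 - 3*V²/2 - V/2 (A(V) = 2 - ((V² + (V + V)*V) + V)/2 = 2 - ((V² + (2*V)*V) + V)/2 = 2 - ((V² + 2*V²) + V)/2 = 2 - (3*V² + V)/2 = 2 - (V + 3*V²)/2 = 2 + (-3*V²/2 - V/2) = 2 - 3*V²/2 - V/2)
A(1944) + 3366693 = (2 - 3/2*1944² - ½*1944) + 3366693 = (2 - 3/2*3779136 - 972) + 3366693 = (2 - 5668704 - 972) + 3366693 = -5669674 + 3366693 = -2302981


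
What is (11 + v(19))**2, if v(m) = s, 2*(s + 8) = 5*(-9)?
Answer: 1521/4 ≈ 380.25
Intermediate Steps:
s = -61/2 (s = -8 + (5*(-9))/2 = -8 + (1/2)*(-45) = -8 - 45/2 = -61/2 ≈ -30.500)
v(m) = -61/2
(11 + v(19))**2 = (11 - 61/2)**2 = (-39/2)**2 = 1521/4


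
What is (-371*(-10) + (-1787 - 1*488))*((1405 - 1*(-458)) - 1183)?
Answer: 975800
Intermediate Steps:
(-371*(-10) + (-1787 - 1*488))*((1405 - 1*(-458)) - 1183) = (3710 + (-1787 - 488))*((1405 + 458) - 1183) = (3710 - 2275)*(1863 - 1183) = 1435*680 = 975800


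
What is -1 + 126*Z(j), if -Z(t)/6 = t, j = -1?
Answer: 755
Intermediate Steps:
Z(t) = -6*t
-1 + 126*Z(j) = -1 + 126*(-6*(-1)) = -1 + 126*6 = -1 + 756 = 755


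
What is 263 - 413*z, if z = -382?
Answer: 158029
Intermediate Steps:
263 - 413*z = 263 - 413*(-382) = 263 + 157766 = 158029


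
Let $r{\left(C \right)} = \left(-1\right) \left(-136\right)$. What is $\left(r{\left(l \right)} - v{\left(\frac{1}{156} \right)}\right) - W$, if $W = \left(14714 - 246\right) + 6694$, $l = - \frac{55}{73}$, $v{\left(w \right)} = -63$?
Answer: $-20963$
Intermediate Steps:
$l = - \frac{55}{73}$ ($l = \left(-55\right) \frac{1}{73} = - \frac{55}{73} \approx -0.75342$)
$r{\left(C \right)} = 136$
$W = 21162$ ($W = 14468 + 6694 = 21162$)
$\left(r{\left(l \right)} - v{\left(\frac{1}{156} \right)}\right) - W = \left(136 - -63\right) - 21162 = \left(136 + 63\right) - 21162 = 199 - 21162 = -20963$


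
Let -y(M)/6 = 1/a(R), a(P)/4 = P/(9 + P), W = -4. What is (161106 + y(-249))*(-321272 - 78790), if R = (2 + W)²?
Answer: -257801753079/4 ≈ -6.4450e+10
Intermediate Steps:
R = 4 (R = (2 - 4)² = (-2)² = 4)
a(P) = 4*P/(9 + P) (a(P) = 4*(P/(9 + P)) = 4*P/(9 + P))
y(M) = -39/8 (y(M) = -6/(4*4/(9 + 4)) = -6/(4*4/13) = -6/(4*4*(1/13)) = -6/16/13 = -6*13/16 = -39/8)
(161106 + y(-249))*(-321272 - 78790) = (161106 - 39/8)*(-321272 - 78790) = (1288809/8)*(-400062) = -257801753079/4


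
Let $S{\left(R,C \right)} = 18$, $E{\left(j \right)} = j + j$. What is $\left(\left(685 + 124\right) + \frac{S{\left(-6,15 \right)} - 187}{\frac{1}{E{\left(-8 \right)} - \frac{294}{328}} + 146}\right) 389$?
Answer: $\frac{127083545491}{404402} \approx 3.1425 \cdot 10^{5}$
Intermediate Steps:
$E{\left(j \right)} = 2 j$
$\left(\left(685 + 124\right) + \frac{S{\left(-6,15 \right)} - 187}{\frac{1}{E{\left(-8 \right)} - \frac{294}{328}} + 146}\right) 389 = \left(\left(685 + 124\right) + \frac{18 - 187}{\frac{1}{2 \left(-8\right) - \frac{294}{328}} + 146}\right) 389 = \left(809 - \frac{169}{\frac{1}{-16 - \frac{147}{164}} + 146}\right) 389 = \left(809 - \frac{169}{\frac{1}{- \frac{2771}{164}} + 146}\right) 389 = \left(809 - \frac{169}{- \frac{164}{2771} + 146}\right) 389 = \left(809 - \frac{169}{\frac{404402}{2771}}\right) 389 = \left(809 - \frac{468299}{404402}\right) 389 = \frac{326692919}{404402} \cdot 389 = \frac{127083545491}{404402}$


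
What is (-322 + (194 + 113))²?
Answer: 225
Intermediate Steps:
(-322 + (194 + 113))² = (-322 + 307)² = (-15)² = 225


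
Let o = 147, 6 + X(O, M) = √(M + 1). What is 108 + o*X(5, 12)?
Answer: -774 + 147*√13 ≈ -243.98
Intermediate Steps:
X(O, M) = -6 + √(1 + M) (X(O, M) = -6 + √(M + 1) = -6 + √(1 + M))
108 + o*X(5, 12) = 108 + 147*(-6 + √(1 + 12)) = 108 + 147*(-6 + √13) = 108 + (-882 + 147*√13) = -774 + 147*√13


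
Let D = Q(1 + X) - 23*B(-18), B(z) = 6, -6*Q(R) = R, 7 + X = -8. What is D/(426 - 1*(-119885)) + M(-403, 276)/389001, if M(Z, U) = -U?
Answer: -85980305/46801099311 ≈ -0.0018371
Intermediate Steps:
X = -15 (X = -7 - 8 = -15)
Q(R) = -R/6
D = -407/3 (D = -(1 - 15)/6 - 23*6 = -⅙*(-14) - 138 = 7/3 - 138 = -407/3 ≈ -135.67)
D/(426 - 1*(-119885)) + M(-403, 276)/389001 = -407/(3*(426 - 1*(-119885))) - 1*276/389001 = -407/(3*(426 + 119885)) - 276*1/389001 = -407/3/120311 - 92/129667 = -407/3*1/120311 - 92/129667 = -407/360933 - 92/129667 = -85980305/46801099311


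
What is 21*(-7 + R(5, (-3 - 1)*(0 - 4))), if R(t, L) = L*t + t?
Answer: 1638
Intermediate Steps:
R(t, L) = t + L*t
21*(-7 + R(5, (-3 - 1)*(0 - 4))) = 21*(-7 + 5*(1 + (-3 - 1)*(0 - 4))) = 21*(-7 + 5*(1 - 4*(-4))) = 21*(-7 + 5*(1 + 16)) = 21*(-7 + 5*17) = 21*(-7 + 85) = 21*78 = 1638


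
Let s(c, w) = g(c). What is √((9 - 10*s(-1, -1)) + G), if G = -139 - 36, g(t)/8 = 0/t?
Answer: I*√166 ≈ 12.884*I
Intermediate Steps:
g(t) = 0 (g(t) = 8*(0/t) = 8*0 = 0)
s(c, w) = 0
G = -175
√((9 - 10*s(-1, -1)) + G) = √((9 - 10*0) - 175) = √((9 + 0) - 175) = √(9 - 175) = √(-166) = I*√166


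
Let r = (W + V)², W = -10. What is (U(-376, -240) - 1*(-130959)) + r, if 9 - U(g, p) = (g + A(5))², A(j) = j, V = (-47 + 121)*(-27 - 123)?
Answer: 123425427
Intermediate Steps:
V = -11100 (V = 74*(-150) = -11100)
U(g, p) = 9 - (5 + g)² (U(g, p) = 9 - (g + 5)² = 9 - (5 + g)²)
r = 123432100 (r = (-10 - 11100)² = (-11110)² = 123432100)
(U(-376, -240) - 1*(-130959)) + r = ((9 - (5 - 376)²) - 1*(-130959)) + 123432100 = ((9 - 1*(-371)²) + 130959) + 123432100 = ((9 - 1*137641) + 130959) + 123432100 = ((9 - 137641) + 130959) + 123432100 = (-137632 + 130959) + 123432100 = -6673 + 123432100 = 123425427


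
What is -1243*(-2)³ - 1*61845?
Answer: -51901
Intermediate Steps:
-1243*(-2)³ - 1*61845 = -1243*(-8) - 61845 = 9944 - 61845 = -51901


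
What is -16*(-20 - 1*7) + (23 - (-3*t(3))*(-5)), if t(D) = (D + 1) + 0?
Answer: 395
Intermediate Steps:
t(D) = 1 + D (t(D) = (1 + D) + 0 = 1 + D)
-16*(-20 - 1*7) + (23 - (-3*t(3))*(-5)) = -16*(-20 - 1*7) + (23 - (-3*(1 + 3))*(-5)) = -16*(-20 - 7) + (23 - (-3*4)*(-5)) = -16*(-27) + (23 - (-12)*(-5)) = 432 + (23 - 1*60) = 432 + (23 - 60) = 432 - 37 = 395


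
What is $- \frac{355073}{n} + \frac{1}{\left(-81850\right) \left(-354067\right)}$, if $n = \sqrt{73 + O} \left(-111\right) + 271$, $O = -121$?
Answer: $\frac{- 10290151870278079 i + 444 \sqrt{3}}{28980383950 \left(271 i + 444 \sqrt{3}\right)} \approx -144.73 - 410.71 i$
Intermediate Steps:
$n = 271 - 444 i \sqrt{3}$ ($n = \sqrt{73 - 121} \left(-111\right) + 271 = \sqrt{-48} \left(-111\right) + 271 = 4 i \sqrt{3} \left(-111\right) + 271 = - 444 i \sqrt{3} + 271 = 271 - 444 i \sqrt{3} \approx 271.0 - 769.03 i$)
$- \frac{355073}{n} + \frac{1}{\left(-81850\right) \left(-354067\right)} = - \frac{355073}{271 - 444 i \sqrt{3}} + \frac{1}{\left(-81850\right) \left(-354067\right)} = - \frac{355073}{271 - 444 i \sqrt{3}} - - \frac{1}{28980383950} = - \frac{355073}{271 - 444 i \sqrt{3}} + \frac{1}{28980383950} = \frac{1}{28980383950} - \frac{355073}{271 - 444 i \sqrt{3}}$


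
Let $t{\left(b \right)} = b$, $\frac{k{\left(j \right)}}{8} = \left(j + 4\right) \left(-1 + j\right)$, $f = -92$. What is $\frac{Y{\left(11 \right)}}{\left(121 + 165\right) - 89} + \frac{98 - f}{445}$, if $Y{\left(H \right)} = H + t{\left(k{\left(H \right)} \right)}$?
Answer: $\frac{115265}{17533} \approx 6.5742$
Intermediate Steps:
$k{\left(j \right)} = 8 \left(-1 + j\right) \left(4 + j\right)$ ($k{\left(j \right)} = 8 \left(j + 4\right) \left(-1 + j\right) = 8 \left(4 + j\right) \left(-1 + j\right) = 8 \left(-1 + j\right) \left(4 + j\right)$)
$Y{\left(H \right)} = -32 + 8 H^{2} + 25 H$ ($Y{\left(H \right)} = H + \left(-32 + 8 H^{2} + 24 H\right) = -32 + 8 H^{2} + 25 H$)
$\frac{Y{\left(11 \right)}}{\left(121 + 165\right) - 89} + \frac{98 - f}{445} = \frac{-32 + 8 \cdot 11^{2} + 25 \cdot 11}{\left(121 + 165\right) - 89} + \frac{98 - -92}{445} = \frac{-32 + 8 \cdot 121 + 275}{286 - 89} + \left(98 + 92\right) \frac{1}{445} = \frac{-32 + 968 + 275}{197} + 190 \cdot \frac{1}{445} = 1211 \cdot \frac{1}{197} + \frac{38}{89} = \frac{1211}{197} + \frac{38}{89} = \frac{115265}{17533}$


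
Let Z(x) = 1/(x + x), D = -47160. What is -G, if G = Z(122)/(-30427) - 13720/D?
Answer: -2546495305/8753117652 ≈ -0.29092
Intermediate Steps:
Z(x) = 1/(2*x)
G = 2546495305/8753117652 (G = ((½)/122)/(-30427) - 13720/(-47160) = ((½)*(1/122))*(-1/30427) - 13720*(-1/47160) = (1/244)*(-1/30427) + 343/1179 = -1/7424188 + 343/1179 = 2546495305/8753117652 ≈ 0.29092)
-G = -1*2546495305/8753117652 = -2546495305/8753117652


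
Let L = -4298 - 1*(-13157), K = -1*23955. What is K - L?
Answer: -32814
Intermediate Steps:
K = -23955
L = 8859 (L = -4298 + 13157 = 8859)
K - L = -23955 - 1*8859 = -23955 - 8859 = -32814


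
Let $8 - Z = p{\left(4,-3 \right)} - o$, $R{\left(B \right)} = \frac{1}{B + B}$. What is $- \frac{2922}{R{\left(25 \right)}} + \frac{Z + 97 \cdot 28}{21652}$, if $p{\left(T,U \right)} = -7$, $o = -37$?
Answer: $- \frac{1581677253}{10826} \approx -1.461 \cdot 10^{5}$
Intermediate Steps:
$R{\left(B \right)} = \frac{1}{2 B}$
$Z = -22$ ($Z = 8 - \left(-7 - -37\right) = 8 - \left(-7 + 37\right) = 8 - 30 = -22$)
$- \frac{2922}{R{\left(25 \right)}} + \frac{Z + 97 \cdot 28}{21652} = - \frac{2922}{\frac{1}{2} \cdot \frac{1}{25}} + \frac{-22 + 97 \cdot 28}{21652} = - \frac{2922}{\frac{1}{2} \cdot \frac{1}{25}} + \left(-22 + 2716\right) \frac{1}{21652} = - 2922 \frac{1}{\frac{1}{50}} + 2694 \cdot \frac{1}{21652} = \left(-2922\right) 50 + \frac{1347}{10826} = -146100 + \frac{1347}{10826} = - \frac{1581677253}{10826}$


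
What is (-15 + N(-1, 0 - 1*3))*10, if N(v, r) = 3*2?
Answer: -90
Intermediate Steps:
N(v, r) = 6
(-15 + N(-1, 0 - 1*3))*10 = (-15 + 6)*10 = -9*10 = -90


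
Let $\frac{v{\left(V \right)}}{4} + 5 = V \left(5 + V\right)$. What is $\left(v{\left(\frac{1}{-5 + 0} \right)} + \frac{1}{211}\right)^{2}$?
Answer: $\frac{15808284361}{27825625} \approx 568.12$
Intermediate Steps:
$v{\left(V \right)} = -20 + 4 V \left(5 + V\right)$
$\left(v{\left(\frac{1}{-5 + 0} \right)} + \frac{1}{211}\right)^{2} = \left(\left(-20 + 4 \left(\frac{1}{-5 + 0}\right)^{2} + \frac{20}{-5 + 0}\right) + \frac{1}{211}\right)^{2} = \left(\left(-20 + 4 \left(\frac{1}{-5}\right)^{2} + \frac{20}{-5}\right) + \frac{1}{211}\right)^{2} = \left(\left(-20 + 4 \left(- \frac{1}{5}\right)^{2} + 20 \left(- \frac{1}{5}\right)\right) + \frac{1}{211}\right)^{2} = \left(\left(-20 + 4 \cdot \frac{1}{25} - 4\right) + \frac{1}{211}\right)^{2} = \left(\left(-20 + \frac{4}{25} - 4\right) + \frac{1}{211}\right)^{2} = \left(- \frac{596}{25} + \frac{1}{211}\right)^{2} = \left(- \frac{125731}{5275}\right)^{2} = \frac{15808284361}{27825625}$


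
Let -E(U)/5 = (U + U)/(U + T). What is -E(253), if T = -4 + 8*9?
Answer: 2530/321 ≈ 7.8816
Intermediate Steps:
T = 68 (T = -4 + 72 = 68)
E(U) = -10*U/(68 + U) (E(U) = -5*(U + U)/(U + 68) = -5*2*U/(68 + U) = -10*U/(68 + U))
-E(253) = -(-10)*253/(68 + 253) = -(-10)*253/321 = -1*(-2530/321) = 2530/321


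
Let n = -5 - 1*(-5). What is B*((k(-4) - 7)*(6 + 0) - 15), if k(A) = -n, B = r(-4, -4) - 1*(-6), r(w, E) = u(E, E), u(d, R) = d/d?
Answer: -399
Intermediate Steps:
u(d, R) = 1
r(w, E) = 1
n = 0 (n = -5 + 5 = 0)
B = 7 (B = 1 - 1*(-6) = 1 + 6 = 7)
k(A) = 0 (k(A) = -1*0 = 0)
B*((k(-4) - 7)*(6 + 0) - 15) = 7*((0 - 7)*(6 + 0) - 15) = 7*(-7*6 - 15) = 7*(-42 - 15) = 7*(-57) = -399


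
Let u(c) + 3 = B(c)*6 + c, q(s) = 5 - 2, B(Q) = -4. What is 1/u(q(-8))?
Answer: -1/24 ≈ -0.041667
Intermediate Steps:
q(s) = 3
u(c) = -27 + c (u(c) = -3 + (-4*6 + c) = -3 + (-24 + c) = -27 + c)
1/u(q(-8)) = 1/(-27 + 3) = 1/(-24) = -1/24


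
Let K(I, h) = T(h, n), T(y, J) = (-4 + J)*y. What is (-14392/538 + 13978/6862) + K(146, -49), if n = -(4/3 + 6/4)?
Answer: 1717327841/5537634 ≈ 310.12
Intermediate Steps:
n = -17/6 (n = -(4*(⅓) + 6*(¼)) = -(4/3 + 3/2) = -1*17/6 = -17/6 ≈ -2.8333)
T(y, J) = y*(-4 + J)
K(I, h) = -41*h/6 (K(I, h) = h*(-4 - 17/6) = h*(-41/6) = -41*h/6)
(-14392/538 + 13978/6862) + K(146, -49) = (-14392/538 + 13978/6862) - 41/6*(-49) = (-14392*1/538 + 13978*(1/6862)) + 2009/6 = (-7196/269 + 6989/3431) + 2009/6 = -22809435/922939 + 2009/6 = 1717327841/5537634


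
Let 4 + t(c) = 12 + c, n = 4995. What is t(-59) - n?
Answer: -5046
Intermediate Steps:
t(c) = 8 + c (t(c) = -4 + (12 + c) = 8 + c)
t(-59) - n = (8 - 59) - 1*4995 = -51 - 4995 = -5046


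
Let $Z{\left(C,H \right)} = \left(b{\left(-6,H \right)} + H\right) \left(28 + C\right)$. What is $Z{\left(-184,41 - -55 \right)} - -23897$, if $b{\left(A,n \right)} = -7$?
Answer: $10013$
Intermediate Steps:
$Z{\left(C,H \right)} = \left(-7 + H\right) \left(28 + C\right)$
$Z{\left(-184,41 - -55 \right)} - -23897 = \left(-196 - -1288 + 28 \left(41 - -55\right) - 184 \left(41 - -55\right)\right) - -23897 = \left(-196 + 1288 + 28 \left(41 + 55\right) - 184 \left(41 + 55\right)\right) + 23897 = \left(-196 + 1288 + 28 \cdot 96 - 17664\right) + 23897 = \left(-196 + 1288 + 2688 - 17664\right) + 23897 = -13884 + 23897 = 10013$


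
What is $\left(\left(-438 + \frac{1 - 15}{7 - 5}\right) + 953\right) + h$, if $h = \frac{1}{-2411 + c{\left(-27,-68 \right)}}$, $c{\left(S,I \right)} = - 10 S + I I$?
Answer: $\frac{1261365}{2483} \approx 508.0$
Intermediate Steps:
$c{\left(S,I \right)} = I^{2} - 10 S$ ($c{\left(S,I \right)} = - 10 S + I^{2} = I^{2} - 10 S$)
$h = \frac{1}{2483}$ ($h = \frac{1}{-2411 - \left(-270 - \left(-68\right)^{2}\right)} = \frac{1}{-2411 + \left(4624 + 270\right)} = \frac{1}{-2411 + 4894} = \frac{1}{2483} \approx 0.00040274$)
$\left(\left(-438 + \frac{1 - 15}{7 - 5}\right) + 953\right) + h = \left(\left(-438 + \frac{1 - 15}{7 - 5}\right) + 953\right) + \frac{1}{2483} = \left(\left(-438 + \frac{1}{2} \left(-14\right)\right) + 953\right) + \frac{1}{2483} = \left(\left(-438 - 7\right) + 953\right) + \frac{1}{2483} = \left(-445 + 953\right) + \frac{1}{2483} = 508 + \frac{1}{2483} = \frac{1261365}{2483}$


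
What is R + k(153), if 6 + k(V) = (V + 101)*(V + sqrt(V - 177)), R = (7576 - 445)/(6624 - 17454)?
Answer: 140267783/3610 + 508*I*sqrt(6) ≈ 38855.0 + 1244.3*I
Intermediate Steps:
R = -2377/3610 (R = 7131/(-10830) = 7131*(-1/10830) = -2377/3610 ≈ -0.65845)
k(V) = -6 + (101 + V)*(V + sqrt(-177 + V)) (k(V) = -6 + (V + 101)*(V + sqrt(V - 177)) = -6 + (101 + V)*(V + sqrt(-177 + V)))
R + k(153) = -2377/3610 + (-6 + 153**2 + 101*153 + 101*sqrt(-177 + 153) + 153*sqrt(-177 + 153)) = -2377/3610 + (-6 + 23409 + 15453 + 101*sqrt(-24) + 153*sqrt(-24)) = -2377/3610 + (-6 + 23409 + 15453 + 101*(2*I*sqrt(6)) + 153*(2*I*sqrt(6))) = -2377/3610 + (-6 + 23409 + 15453 + 202*I*sqrt(6) + 306*I*sqrt(6)) = -2377/3610 + (38856 + 508*I*sqrt(6)) = 140267783/3610 + 508*I*sqrt(6)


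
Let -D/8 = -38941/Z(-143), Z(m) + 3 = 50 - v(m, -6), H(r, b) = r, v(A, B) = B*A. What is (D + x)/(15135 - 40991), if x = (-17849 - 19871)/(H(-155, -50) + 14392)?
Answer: 12135367/811246544 ≈ 0.014959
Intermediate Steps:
v(A, B) = A*B
Z(m) = 47 + 6*m (Z(m) = -3 + (50 - m*(-6)) = -3 + (50 - (-6)*m) = -3 + (50 + 6*m) = 47 + 6*m)
x = -1640/619 (x = (-17849 - 19871)/(-155 + 14392) = -37720/14237 = -37720*1/14237 = -1640/619 ≈ -2.6494)
D = -311528/811 (D = -(-311528)/(47 + 6*(-143)) = -(-311528)/(47 - 858) = -(-311528)/(-811) = -(-311528)*(-1)/811 = -8*38941/811 = -311528/811 ≈ -384.13)
(D + x)/(15135 - 40991) = (-311528/811 - 1640/619)/(15135 - 40991) = -194165872/502009/(-25856) = -194165872/502009*(-1/25856) = 12135367/811246544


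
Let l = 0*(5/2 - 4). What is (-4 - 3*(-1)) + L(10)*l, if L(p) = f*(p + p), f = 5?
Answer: -1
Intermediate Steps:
L(p) = 10*p (L(p) = 5*(p + p) = 5*(2*p) = 10*p)
l = 0 (l = 0*(5*(1/2) - 4) = 0*(5/2 - 4) = 0*(-3/2) = 0)
(-4 - 3*(-1)) + L(10)*l = (-4 - 3*(-1)) + (10*10)*0 = (-4 + 3) + 100*0 = -1 + 0 = -1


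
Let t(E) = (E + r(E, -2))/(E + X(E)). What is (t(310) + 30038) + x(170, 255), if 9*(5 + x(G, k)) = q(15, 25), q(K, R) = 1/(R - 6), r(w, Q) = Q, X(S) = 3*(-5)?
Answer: 1515067648/50445 ≈ 30034.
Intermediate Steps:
X(S) = -15
q(K, R) = 1/(-6 + R)
x(G, k) = -854/171 (x(G, k) = -5 + 1/(9*(-6 + 25)) = -5 + (⅑)/19 = -5 + (⅑)*(1/19) = -5 + 1/171 = -854/171)
t(E) = (-2 + E)/(-15 + E) (t(E) = (E - 2)/(E - 15) = (-2 + E)/(-15 + E))
(t(310) + 30038) + x(170, 255) = ((-2 + 310)/(-15 + 310) + 30038) - 854/171 = (308/295 + 30038) - 854/171 = 8861518/295 - 854/171 = 1515067648/50445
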